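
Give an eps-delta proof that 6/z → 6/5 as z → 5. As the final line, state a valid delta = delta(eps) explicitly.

delta = min(5/2, (25/12)eps)

Let eps > 0. We seek delta > 0 such that 0 < |z − 5| < delta implies |6/z − (6/5)| < eps.
|6/z − (6/5)| = 6·|5 − z|/(5·|z|) = 6|z − 5|/(5|z|).
Require delta ≤ 5/2 so that |z| > 5 − 5/2 = 5/2, hence 5|z| > 25/2.
Then |6/z − (6/5)| < 6|z − 5|/(25/2), which is < eps when |z − 5| < (25/12)eps.
Take delta = min(5/2, (25/12)eps). Then 0 < |z − 5| < delta gives both |z − 5| < 5/2 and |z − 5| < (25/12)eps, so |6/z − (6/5)| < eps.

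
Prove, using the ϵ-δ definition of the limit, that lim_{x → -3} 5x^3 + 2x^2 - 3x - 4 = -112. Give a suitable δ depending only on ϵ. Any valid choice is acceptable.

δ = min(2, ϵ/226)

Suppose ϵ > 0. We want δ > 0 such that 0 < |x + 3| < δ implies |(5x^3 + 2x^2 - 3x - 4) + 112| < ϵ.
(5x^3 + 2x^2 - 3x - 4) + 112 = 5x^3 + 2x^2 - 3x + 108 = (x + 3)(5x^2 - 13x + 36).
So |(5x^3 + 2x^2 - 3x - 4) + 112| = |x + 3|·|5x^2 - 13x + 36|.
Require δ ≤ 2. Then |x + 3| < 2 gives |x| < 5, and by the triangle inequality |5x^2 - 13x + 36| ≤ 5·5^2 + 13·5 + 36 = 226.
Hence |(5x^3 + 2x^2 - 3x - 4) + 112| ≤ 226|x + 3| < ϵ provided |x + 3| < ϵ/226.
Choosing δ = min(2, ϵ/226) ensures both conditions, hence |(5x^3 + 2x^2 - 3x - 4) + 112| < ϵ.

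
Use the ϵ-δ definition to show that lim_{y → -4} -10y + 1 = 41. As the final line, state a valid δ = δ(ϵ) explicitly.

δ = ϵ/10

Let ϵ > 0. We need δ > 0 so that 0 < |y + 4| < δ implies |(-10y + 1) − 41| < ϵ.
Since (-10y + 1) − 41 = -10(y + 4), we have |(-10y + 1) − 41| = 10|y + 4|.
Thus it suffices that |y + 4| < ϵ/10.
Choosing δ = ϵ/10 gives |(-10y + 1) − 41| = 10|y + 4| < ϵ whenever |y + 4| < δ.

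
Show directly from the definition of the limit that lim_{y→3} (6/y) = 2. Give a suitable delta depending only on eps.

Suppose eps > 0. We seek delta > 0 such that 0 < |y − 3| < delta implies |6/y − 2| < eps.
|6/y − 2| = 6·|3 − y|/(3·|y|) = 6|y − 3|/(3|y|).
Restrict delta ≤ 3/2. Then |y − 3| < 3/2 gives |y| > 3/2, so 3|y| > 9/2.
Then |6/y − 2| < 6|y − 3|/(9/2), which is < eps when |y − 3| < (3/4)eps.
Take delta = min(3/2, (3/4)eps). Then 0 < |y − 3| < delta gives both |y − 3| < 3/2 and |y − 3| < (3/4)eps, so |6/y − 2| < eps.

delta = min(3/2, (3/4)eps)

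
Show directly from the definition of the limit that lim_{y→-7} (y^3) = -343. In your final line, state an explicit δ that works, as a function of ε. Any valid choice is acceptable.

δ = min(1, ε/169)

Fix ε > 0. We seek δ > 0 with 0 < |y + 7| < δ ⇒ |y^3 + 343| < ε.
Factor: y^3 + 343 = (y + 7)(y^2 - 7y + 49), so |y^3 + 343| = |y + 7|·|y^2 - 7y + 49|.
Impose δ ≤ 1 so that |y| < 8; then |y^2 - 7y + 49| ≤ 169.
Hence |y^3 + 343| ≤ 169|y + 7|, which is < ε once |y + 7| < ε/169.
Take δ = min(1, ε/169). If 0 < |y + 7| < δ then both bounds hold and |y^3 + 343| ≤ 169|y + 7| < 169·(ε/169) = ε.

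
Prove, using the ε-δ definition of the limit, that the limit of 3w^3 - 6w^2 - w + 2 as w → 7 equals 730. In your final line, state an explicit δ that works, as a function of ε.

δ = min(1, ε/416)

Let ε > 0 be given. We want δ > 0 such that 0 < |w − 7| < δ implies |(3w^3 - 6w^2 - w + 2) − 730| < ε.
(3w^3 - 6w^2 - w + 2) − 730 = 3w^3 - 6w^2 - w - 728 = (w − 7)(3w^2 + 15w + 104).
So |(3w^3 - 6w^2 - w + 2) − 730| = |w − 7|·|3w^2 + 15w + 104|.
Require δ ≤ 1. Then |w − 7| < 1 gives |w| < 8, and by the triangle inequality |3w^2 + 15w + 104| ≤ 3·8^2 + 15·8 + 104 = 416.
Hence |(3w^3 - 6w^2 - w + 2) − 730| ≤ 416|w − 7| < ε provided |w − 7| < ε/416.
Choosing δ = min(1, ε/416) ensures both conditions, hence |(3w^3 - 6w^2 - w + 2) − 730| < ε.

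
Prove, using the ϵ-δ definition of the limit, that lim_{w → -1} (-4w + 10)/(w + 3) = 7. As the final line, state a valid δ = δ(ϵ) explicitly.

Let ϵ > 0 be given. We want δ > 0 with 0 < |w + 1| < δ ⇒ |(-4w + 10)/(w + 3) − 7| < ϵ.
Combining over a common denominator, (-4w + 10)/(w + 3) − 7 = [(-4w + 10)·2 − 14·(w + 3)] / [2·(w + 3)] = -22(w + 1) / (2(w + 3)).
So |(-4w + 10)/(w + 3) − 7| = 22|w + 1| / (2·|w + 3|).
Require δ ≤ 1, so |w + 3| ≥ |2| − |w + 1| > 2 − 1 = 1.
Hence |(-4w + 10)/(w + 3) − 7| < 22|w + 1|/(2·1) = 11|w + 1|, which is < ϵ once |w + 1| < (1/11)ϵ.
Take δ = min(1, (1/11)ϵ). Then 0 < |w + 1| < δ forces both bounds, so |(-4w + 10)/(w + 3) − 7| < ϵ.

δ = min(1, (1/11)ϵ)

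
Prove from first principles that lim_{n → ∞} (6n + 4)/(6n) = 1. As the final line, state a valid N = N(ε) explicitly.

N = (2/3)/ε

Suppose ε > 0. For n ≥ 1, |(6n + 4)/(6n) − 1| = |24|/(6(6n)) = 24/(6(6n)).
Since 6n ≥ 6n for n ≥ 1, this is ≤ 24/(6·6n) = (2/3)/n.
So |(6n + 4)/(6n) − 1| < ε whenever n > (2/3)/ε.
Take N = (2/3)/ε. If n > N then |(6n + 4)/(6n) − 1| ≤ (2/3)/n < ε.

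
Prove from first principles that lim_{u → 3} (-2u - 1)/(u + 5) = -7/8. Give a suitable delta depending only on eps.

delta = min(4, (32/9)eps)

Let eps > 0. We want delta > 0 with 0 < |u − 3| < delta ⇒ |(-2u - 1)/(u + 5) + 7/8| < eps.
Combining over a common denominator, (-2u - 1)/(u + 5) + 7/8 = [(-2u - 1)·8 − (-7)·(u + 5)] / [8·(u + 5)] = -9(u − 3) / (8(u + 5)).
So |(-2u - 1)/(u + 5) + 7/8| = 9|u − 3| / (8·|u + 5|).
Restrict delta ≤ 4. Then |u − 3| < 4 gives |u + 5| = |(u − 3) + 8| ≥ 8 − 4 = 4.
Hence |(-2u - 1)/(u + 5) + 7/8| < 9|u − 3|/(8·4) = (9/32)|u − 3|, which is < eps once |u − 3| < (32/9)eps.
Take delta = min(4, (32/9)eps). Then 0 < |u − 3| < delta forces both bounds, so |(-2u - 1)/(u + 5) + 7/8| < eps.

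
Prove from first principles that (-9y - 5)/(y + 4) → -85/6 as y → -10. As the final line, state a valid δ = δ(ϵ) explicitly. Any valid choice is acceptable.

δ = min(3, (18/31)ϵ)

Fix ϵ > 0. We want δ > 0 with 0 < |y + 10| < δ ⇒ |(-9y - 5)/(y + 4) + 85/6| < ϵ.
Combining over a common denominator, (-9y - 5)/(y + 4) + 85/6 = [(-9y - 5)·(-6) − 85·(y + 4)] / [(-6)·(y + 4)] = -31(y + 10) / ((-6)(y + 4)).
So |(-9y - 5)/(y + 4) + 85/6| = 31|y + 10| / (6·|y + 4|).
Restrict δ ≤ 3. Then |y + 10| < 3 gives |y + 4| = |(y + 10) + (-6)| ≥ 6 − 3 = 3.
Hence |(-9y - 5)/(y + 4) + 85/6| < 31|y + 10|/(6·3) = (31/18)|y + 10|, which is < ϵ once |y + 10| < (18/31)ϵ.
Take δ = min(3, (18/31)ϵ). Then 0 < |y + 10| < δ forces both bounds, so |(-9y - 5)/(y + 4) + 85/6| < ϵ.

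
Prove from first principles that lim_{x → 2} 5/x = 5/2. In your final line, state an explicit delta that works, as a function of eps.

Let eps > 0 be given. We seek delta > 0 such that 0 < |x − 2| < delta implies |5/x − (5/2)| < eps.
|5/x − (5/2)| = 5·|2 − x|/(2·|x|) = 5|x − 2|/(2|x|).
Require delta ≤ 1 so that |x| > 2 − 1 = 1, hence 2|x| > 2.
Then |5/x − (5/2)| < 5|x − 2|/2, which is < eps when |x − 2| < (2/5)eps.
Take delta = min(1, (2/5)eps). Then 0 < |x − 2| < delta gives both |x − 2| < 1 and |x − 2| < (2/5)eps, so |5/x − (5/2)| < eps.

delta = min(1, (2/5)eps)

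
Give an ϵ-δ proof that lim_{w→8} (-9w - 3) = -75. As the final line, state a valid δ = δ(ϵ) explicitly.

Let ϵ > 0. We need δ > 0 so that 0 < |w − 8| < δ implies |(-9w - 3) + 75| < ϵ.
|(-9w - 3) + 75| = |-9w + 72| = 9|w − 8|.
So 9|w − 8| < ϵ exactly when |w − 8| < ϵ/9.
Take δ = ϵ/9. If 0 < |w − 8| < δ then |(-9w - 3) + 75| = 9|w − 8| < 9·(ϵ/9) = ϵ.

δ = ϵ/9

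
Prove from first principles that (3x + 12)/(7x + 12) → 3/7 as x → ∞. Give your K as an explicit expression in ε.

Fix ε > 0. We seek K > 0 such that x > K implies |(3x + 12)/(7x + 12) − (3/7)| < ε.
(3x + 12)/(7x + 12) − (3/7) = (7(3x + 12) − 3(7x + 12)) / (7(7x + 12)) = 48/(7(7x + 12)).
For x > 0 we have 7x + 12 > 7x, so |(3x + 12)/(7x + 12) − (3/7)| = 48/(7(7x + 12)) < 48/(7·7x) = (48/49)/x.
Thus |(3x + 12)/(7x + 12) − (3/7)| < ε whenever x > (48/49)/ε.
Take K = (48/49)/ε. If x > K then |(3x + 12)/(7x + 12) − (3/7)| < (48/49)/x < ε.

K = (48/49)/ε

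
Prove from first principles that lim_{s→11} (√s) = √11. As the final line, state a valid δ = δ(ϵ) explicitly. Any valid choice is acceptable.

δ = min(11, √11·ϵ)

Let ϵ > 0. We want δ > 0 such that 0 < |s − 11| < δ implies |√s − √11| < ϵ.
Rationalise: √s − √11 = (s − 11)/(√s + √11), so |√s − √11| = |s − 11|/(√s + √11).
Restrict δ ≤ 11 so that |s − 11| < 11 forces s > 0, and then √s + √11 > √11.
Hence |√s − √11| < |s − 11|/√11, which is < ϵ once |s − 11| < √11·ϵ.
Take δ = min(11, √11·ϵ). If 0 < |s − 11| < δ then s > 0 and |√s − √11| < |s − 11|/√11 < ϵ.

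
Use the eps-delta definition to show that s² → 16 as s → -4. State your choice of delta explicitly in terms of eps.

Let eps > 0. We seek delta > 0 with 0 < |s + 4| < delta ⇒ |s² − 16| < eps.
Factor: s² − 16 = (s + 4)(s - 4), so |s² − 16| = |s + 4|·|s - 4|.
Restrict delta ≤ 2. Then |s + 4| < 2 gives |s| < 6, so by the triangle inequality |s - 4| ≤ 6 + 4 = 10.
Hence |s² − 16| ≤ 10|s + 4|, which is < eps once |s + 4| < eps/10.
Take delta = min(2, eps/10). If 0 < |s + 4| < delta then both bounds hold and |s² − 16| ≤ 10|s + 4| < 10·(eps/10) = eps.

delta = min(2, eps/10)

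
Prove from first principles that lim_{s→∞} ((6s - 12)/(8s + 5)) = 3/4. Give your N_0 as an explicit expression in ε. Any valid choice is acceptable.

N_0 = (63/32)/ε

Suppose ε > 0. We seek N_0 > 0 such that s > N_0 implies |(6s - 12)/(8s + 5) − (3/4)| < ε.
(6s - 12)/(8s + 5) − (3/4) = (8(6s - 12) − 6(8s + 5)) / (8(8s + 5)) = -126/(8(8s + 5)).
For s > 0 we have 8s + 5 > 8s, so |(6s - 12)/(8s + 5) − (3/4)| = 126/(8(8s + 5)) < 126/(8·8s) = (63/32)/s.
Thus |(6s - 12)/(8s + 5) − (3/4)| < ε whenever s > (63/32)/ε.
Take N_0 = (63/32)/ε. If s > N_0 then |(6s - 12)/(8s + 5) − (3/4)| < (63/32)/s < ε.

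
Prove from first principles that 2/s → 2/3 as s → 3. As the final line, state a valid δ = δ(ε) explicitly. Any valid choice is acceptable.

Let ε > 0. We seek δ > 0 such that 0 < |s − 3| < δ implies |2/s − (2/3)| < ε.
|2/s − (2/3)| = 2·|3 − s|/(3·|s|) = 2|s − 3|/(3|s|).
Require δ ≤ 3/2 so that |s| > 3 − 3/2 = 3/2, hence 3|s| > 9/2.
Then |2/s − (2/3)| < 2|s − 3|/(9/2), which is < ε when |s − 3| < (9/4)ε.
Take δ = min(3/2, (9/4)ε). Then 0 < |s − 3| < δ gives both |s − 3| < 3/2 and |s − 3| < (9/4)ε, so |2/s − (2/3)| < ε.

δ = min(3/2, (9/4)ε)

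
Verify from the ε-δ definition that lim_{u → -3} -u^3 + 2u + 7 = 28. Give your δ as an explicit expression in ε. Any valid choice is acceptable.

δ = min(1, ε/35)

Fix ε > 0. We want δ > 0 such that 0 < |u + 3| < δ implies |(-u^3 + 2u + 7) − 28| < ε.
(-u^3 + 2u + 7) − 28 = -u^3 + 2u - 21 = (u + 3)(-u^2 + 3u - 7).
So |(-u^3 + 2u + 7) − 28| = |u + 3|·|-u^2 + 3u - 7|.
Require δ ≤ 1. Then |u + 3| < 1 gives |u| < 4, and by the triangle inequality |-u^2 + 3u - 7| ≤ 4^2 + 3·4 + 7 = 35.
Hence |(-u^3 + 2u + 7) − 28| ≤ 35|u + 3| < ε provided |u + 3| < ε/35.
Take δ = min(1, ε/35). Then 0 < |u + 3| < δ gives both |u + 3| < 1 and |u + 3| < ε/35, so |(-u^3 + 2u + 7) − 28| < ε.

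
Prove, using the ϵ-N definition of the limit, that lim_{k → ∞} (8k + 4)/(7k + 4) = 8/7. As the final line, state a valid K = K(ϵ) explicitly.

K = (4/49)/ϵ

Fix ϵ > 0. For k ≥ 1, |(8k + 4)/(7k + 4) − (8/7)| = |-4|/(7(7k + 4)) = 4/(7(7k + 4)).
Since 7k + 4 ≥ 7k for k ≥ 1, this is ≤ 4/(7·7k) = (4/49)/k.
So |(8k + 4)/(7k + 4) − (8/7)| < ϵ whenever k > (4/49)/ϵ.
Take K = (4/49)/ϵ. If k > K then |(8k + 4)/(7k + 4) − (8/7)| ≤ (4/49)/k < ϵ.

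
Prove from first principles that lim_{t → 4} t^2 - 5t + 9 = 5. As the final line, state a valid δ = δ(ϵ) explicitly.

Fix ϵ > 0. We want δ > 0 such that 0 < |t − 4| < δ implies |(t^2 - 5t + 9) − 5| < ϵ.
(t^2 - 5t + 9) − 5 = t^2 - 5t + 4 = (t − 4)(t - 1).
So |(t^2 - 5t + 9) − 5| = |t − 4|·|t - 1|.
Assume first that |t − 4| < 1, so |t| < 5. Then |t - 1| ≤ 5 + 1 = 6.
Hence |(t^2 - 5t + 9) − 5| ≤ 6|t − 4| < ϵ provided |t − 4| < ϵ/6.
Choosing δ = min(1, ϵ/6) ensures both conditions, hence |(t^2 - 5t + 9) − 5| < ϵ.

δ = min(1, ϵ/6)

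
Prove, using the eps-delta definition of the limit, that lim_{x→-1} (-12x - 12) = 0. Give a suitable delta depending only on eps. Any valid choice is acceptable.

Let eps > 0 be given. We need delta > 0 so that 0 < |x + 1| < delta implies |(-12x - 12)| < eps.
|(-12x - 12)| = |-12x - 12| = 12|x + 1|.
So 12|x + 1| < eps exactly when |x + 1| < eps/12.
Choosing delta = eps/12 gives |(-12x - 12)| = 12|x + 1| < eps whenever |x + 1| < delta.

delta = eps/12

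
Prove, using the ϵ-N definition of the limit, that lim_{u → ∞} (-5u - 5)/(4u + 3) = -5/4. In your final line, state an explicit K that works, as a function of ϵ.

Let ϵ > 0. We seek K > 0 such that u > K implies |(-5u - 5)/(4u + 3) + 5/4| < ϵ.
(-5u - 5)/(4u + 3) + 5/4 = (4(-5u - 5) − (-5)(4u + 3)) / (4(4u + 3)) = -5/(4(4u + 3)).
For u > 0 we have 4u + 3 > 4u, so |(-5u - 5)/(4u + 3) + 5/4| = 5/(4(4u + 3)) < 5/(4·4u) = (5/16)/u.
Thus |(-5u - 5)/(4u + 3) + 5/4| < ϵ whenever u > (5/16)/ϵ.
Take K = (5/16)/ϵ. If u > K then |(-5u - 5)/(4u + 3) + 5/4| < (5/16)/u < ϵ.

K = (5/16)/ϵ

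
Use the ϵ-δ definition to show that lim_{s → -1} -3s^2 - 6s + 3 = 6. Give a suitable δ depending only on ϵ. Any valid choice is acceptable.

Fix ϵ > 0. We want δ > 0 such that 0 < |s + 1| < δ implies |(-3s^2 - 6s + 3) − 6| < ϵ.
(-3s^2 - 6s + 3) − 6 = -3s^2 - 6s - 3 = (s + 1)(-3s - 3).
So |(-3s^2 - 6s + 3) − 6| = |s + 1|·|-3s - 3|.
Require δ ≤ 1. Then |s + 1| < 1 gives |s| < 2, and by the triangle inequality |-3s - 3| ≤ 3·2 + 3 = 9.
Hence |(-3s^2 - 6s + 3) − 6| ≤ 9|s + 1| < ϵ provided |s + 1| < ϵ/9.
Choosing δ = min(1, ϵ/9) ensures both conditions, hence |(-3s^2 - 6s + 3) − 6| < ϵ.

δ = min(1, ϵ/9)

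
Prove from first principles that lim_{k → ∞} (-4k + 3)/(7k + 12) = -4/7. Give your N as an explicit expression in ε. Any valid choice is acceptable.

Suppose ε > 0. For k ≥ 1, |(-4k + 3)/(7k + 12) + 4/7| = |69|/(7(7k + 12)) = 69/(7(7k + 12)).
Since 7k + 12 ≥ 7k for k ≥ 1, this is ≤ 69/(7·7k) = (69/49)/k.
So |(-4k + 3)/(7k + 12) + 4/7| < ε whenever k > (69/49)/ε.
Take N = (69/49)/ε. If k > N then |(-4k + 3)/(7k + 12) + 4/7| ≤ (69/49)/k < ε.

N = (69/49)/ε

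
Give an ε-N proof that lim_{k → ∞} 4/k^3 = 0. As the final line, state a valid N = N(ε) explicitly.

Let ε > 0. For k ≥ 1, |4/k^3 − 0| = 4/k^3.
4/k^3 < ε ⇔ k^3 > 4/ε ⇔ k > (4/ε)^{1/3}.
Take N = (4/ε)^{1/3}. Then k > N implies 4/k^3 < ε.

N = (4/ε)^{1/3}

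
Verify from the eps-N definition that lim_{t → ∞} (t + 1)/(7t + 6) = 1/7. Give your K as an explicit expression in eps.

Suppose eps > 0. We seek K > 0 such that t > K implies |(t + 1)/(7t + 6) − (1/7)| < eps.
(t + 1)/(7t + 6) − (1/7) = (7(t + 1) − (7t + 6)) / (7(7t + 6)) = 1/(7(7t + 6)).
For t > 0 we have 7t + 6 > 7t, so |(t + 1)/(7t + 6) − (1/7)| = 1/(7(7t + 6)) < 1/(7·7t) = (1/49)/t.
Thus |(t + 1)/(7t + 6) − (1/7)| < eps whenever t > (1/49)/eps.
Take K = (1/49)/eps. If t > K then |(t + 1)/(7t + 6) − (1/7)| < (1/49)/t < eps.

K = (1/49)/eps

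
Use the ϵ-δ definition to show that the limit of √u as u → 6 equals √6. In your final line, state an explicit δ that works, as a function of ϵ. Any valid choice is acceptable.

δ = min(6, √6·ϵ)

Let ϵ > 0 be given. We want δ > 0 such that 0 < |u − 6| < δ implies |√u − √6| < ϵ.
Rationalise: √u − √6 = (u − 6)/(√u + √6), so |√u − √6| = |u − 6|/(√u + √6).
Restrict δ ≤ 6 so that |u − 6| < 6 forces u > 0, and then √u + √6 > √6.
Hence |√u − √6| < |u − 6|/√6, which is < ϵ once |u − 6| < √6·ϵ.
Take δ = min(6, √6·ϵ). If 0 < |u − 6| < δ then u > 0 and |√u − √6| < |u − 6|/√6 < ϵ.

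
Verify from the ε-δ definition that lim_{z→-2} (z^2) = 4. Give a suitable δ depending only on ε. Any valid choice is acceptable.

Let ε > 0. We seek δ > 0 with 0 < |z + 2| < δ ⇒ |z^2 − 4| < ε.
Factor: z^2 − 4 = (z + 2)(z - 2), so |z^2 − 4| = |z + 2|·|z - 2|.
Restrict δ ≤ 2. Then |z + 2| < 2 gives |z| < 4, so by the triangle inequality |z - 2| ≤ 4 + 2 = 6.
Hence |z^2 − 4| ≤ 6|z + 2|, which is < ε once |z + 2| < ε/6.
Take δ = min(2, ε/6). If 0 < |z + 2| < δ then both bounds hold and |z^2 − 4| ≤ 6|z + 2| < 6·(ε/6) = ε.

δ = min(2, ε/6)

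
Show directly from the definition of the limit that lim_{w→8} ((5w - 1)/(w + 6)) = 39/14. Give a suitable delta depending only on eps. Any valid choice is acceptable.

Fix eps > 0. We want delta > 0 with 0 < |w − 8| < delta ⇒ |(5w - 1)/(w + 6) − (39/14)| < eps.
Combining over a common denominator, (5w - 1)/(w + 6) − (39/14) = [(5w - 1)·14 − 39·(w + 6)] / [14·(w + 6)] = 31(w − 8) / (14(w + 6)).
So |(5w - 1)/(w + 6) − (39/14)| = 31|w − 8| / (14·|w + 6|).
Restrict delta ≤ 7. Then |w − 8| < 7 gives |w + 6| = |(w − 8) + 14| ≥ 14 − 7 = 7.
Hence |(5w - 1)/(w + 6) − (39/14)| < 31|w − 8|/(14·7) = (31/98)|w − 8|, which is < eps once |w − 8| < (98/31)eps.
Take delta = min(7, (98/31)eps). Then 0 < |w − 8| < delta forces both bounds, so |(5w - 1)/(w + 6) − (39/14)| < eps.

delta = min(7, (98/31)eps)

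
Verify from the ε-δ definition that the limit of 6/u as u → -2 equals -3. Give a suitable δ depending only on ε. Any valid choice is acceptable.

δ = min(1, (1/3)ε)

Let ε > 0 be given. We seek δ > 0 such that 0 < |u + 2| < δ implies |6/u + 3| < ε.
|6/u + 3| = 6·|-2 − u|/(2·|u|) = 6|u + 2|/(2|u|).
Restrict δ ≤ 1. Then |u + 2| < 1 gives |u| > 1, so 2|u| > 2.
Then |6/u + 3| < 6|u + 2|/2, which is < ε when |u + 2| < (1/3)ε.
Take δ = min(1, (1/3)ε). Then 0 < |u + 2| < δ gives both |u + 2| < 1 and |u + 2| < (1/3)ε, so |6/u + 3| < ε.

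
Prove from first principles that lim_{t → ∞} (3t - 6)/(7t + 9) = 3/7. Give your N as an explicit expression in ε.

Let ε > 0. We seek N > 0 such that t > N implies |(3t - 6)/(7t + 9) − (3/7)| < ε.
(3t - 6)/(7t + 9) − (3/7) = (7(3t - 6) − 3(7t + 9)) / (7(7t + 9)) = -69/(7(7t + 9)).
For t > 0 we have 7t + 9 > 7t, so |(3t - 6)/(7t + 9) − (3/7)| = 69/(7(7t + 9)) < 69/(7·7t) = (69/49)/t.
Thus |(3t - 6)/(7t + 9) − (3/7)| < ε whenever t > (69/49)/ε.
Take N = (69/49)/ε. If t > N then |(3t - 6)/(7t + 9) − (3/7)| < (69/49)/t < ε.

N = (69/49)/ε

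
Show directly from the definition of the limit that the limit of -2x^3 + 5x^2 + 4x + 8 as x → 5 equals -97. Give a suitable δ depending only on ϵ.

Suppose ϵ > 0. We want δ > 0 such that 0 < |x − 5| < δ implies |(-2x^3 + 5x^2 + 4x + 8) + 97| < ϵ.
(-2x^3 + 5x^2 + 4x + 8) + 97 = -2x^3 + 5x^2 + 4x + 105 = (x − 5)(-2x^2 - 5x - 21).
So |(-2x^3 + 5x^2 + 4x + 8) + 97| = |x − 5|·|-2x^2 - 5x - 21|.
Assume first that |x − 5| < 2, so |x| < 7. Then |-2x^2 - 5x - 21| ≤ 2·7^2 + 5·7 + 21 = 154.
Hence |(-2x^3 + 5x^2 + 4x + 8) + 97| ≤ 154|x − 5| < ϵ provided |x − 5| < ϵ/154.
Choosing δ = min(2, ϵ/154) ensures both conditions, hence |(-2x^3 + 5x^2 + 4x + 8) + 97| < ϵ.

δ = min(2, ϵ/154)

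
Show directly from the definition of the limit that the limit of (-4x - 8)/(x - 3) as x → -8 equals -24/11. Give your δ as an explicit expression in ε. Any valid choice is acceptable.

Fix ε > 0. We want δ > 0 with 0 < |x + 8| < δ ⇒ |(-4x - 8)/(x - 3) + 24/11| < ε.
Combining over a common denominator, (-4x - 8)/(x - 3) + 24/11 = [(-4x - 8)·(-11) − 24·(x - 3)] / [(-11)·(x - 3)] = 20(x + 8) / ((-11)(x - 3)).
So |(-4x - 8)/(x - 3) + 24/11| = 20|x + 8| / (11·|x − 3|).
Require δ ≤ 11/2, so |x − 3| ≥ |-11| − |x + 8| > 11 − 11/2 = 11/2.
Hence |(-4x - 8)/(x - 3) + 24/11| < 20|x + 8|/(11·(11/2)) = (40/121)|x + 8|, which is < ε once |x + 8| < (121/40)ε.
Take δ = min(11/2, (121/40)ε). Then 0 < |x + 8| < δ forces both bounds, so |(-4x - 8)/(x - 3) + 24/11| < ε.

δ = min(11/2, (121/40)ε)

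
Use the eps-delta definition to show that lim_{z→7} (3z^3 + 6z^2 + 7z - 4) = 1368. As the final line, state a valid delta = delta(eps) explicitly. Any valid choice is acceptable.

Let eps > 0. We want delta > 0 such that 0 < |z − 7| < delta implies |(3z^3 + 6z^2 + 7z - 4) − 1368| < eps.
(3z^3 + 6z^2 + 7z - 4) − 1368 = 3z^3 + 6z^2 + 7z - 1372 = (z − 7)(3z^2 + 27z + 196).
So |(3z^3 + 6z^2 + 7z - 4) − 1368| = |z − 7|·|3z^2 + 27z + 196|.
Assume first that |z − 7| < 1, so |z| < 8. Then |3z^2 + 27z + 196| ≤ 3·8^2 + 27·8 + 196 = 604.
Hence |(3z^3 + 6z^2 + 7z - 4) − 1368| ≤ 604|z − 7| < eps provided |z − 7| < eps/604.
Take delta = min(1, eps/604). Then 0 < |z − 7| < delta gives both |z − 7| < 1 and |z − 7| < eps/604, so |(3z^3 + 6z^2 + 7z - 4) − 1368| < eps.

delta = min(1, eps/604)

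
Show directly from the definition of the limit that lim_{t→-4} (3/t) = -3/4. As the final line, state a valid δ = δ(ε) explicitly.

δ = min(2, (8/3)ε)

Fix ε > 0. We seek δ > 0 such that 0 < |t + 4| < δ implies |3/t + 3/4| < ε.
|3/t + 3/4| = 3·|-4 − t|/(4·|t|) = 3|t + 4|/(4|t|).
Require δ ≤ 2 so that |t| > 4 − 2 = 2, hence 4|t| > 8.
Then |3/t + 3/4| < 3|t + 4|/8, which is < ε when |t + 4| < (8/3)ε.
Take δ = min(2, (8/3)ε). Then 0 < |t + 4| < δ gives both |t + 4| < 2 and |t + 4| < (8/3)ε, so |3/t + 3/4| < ε.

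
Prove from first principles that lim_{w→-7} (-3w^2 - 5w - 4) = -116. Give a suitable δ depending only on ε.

δ = min(1, ε/40)

Let ε > 0 be given. We want δ > 0 such that 0 < |w + 7| < δ implies |(-3w^2 - 5w - 4) + 116| < ε.
(-3w^2 - 5w - 4) + 116 = -3w^2 - 5w + 112 = (w + 7)(-3w + 16).
So |(-3w^2 - 5w - 4) + 116| = |w + 7|·|-3w + 16|.
Require δ ≤ 1. Then |w + 7| < 1 gives |w| < 8, and by the triangle inequality |-3w + 16| ≤ 3·8 + 16 = 40.
Hence |(-3w^2 - 5w - 4) + 116| ≤ 40|w + 7| < ε provided |w + 7| < ε/40.
Take δ = min(1, ε/40). Then 0 < |w + 7| < δ gives both |w + 7| < 1 and |w + 7| < ε/40, so |(-3w^2 - 5w - 4) + 116| < ε.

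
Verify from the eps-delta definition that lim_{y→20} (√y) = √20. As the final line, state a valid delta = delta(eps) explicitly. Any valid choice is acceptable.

Let eps > 0. We want delta > 0 such that 0 < |y − 20| < delta implies |√y − √20| < eps.
Multiplying by the conjugate, |√y − √20| = |y − 20|/(√y + √20).
Restrict delta ≤ 20 so that |y − 20| < 20 forces y > 0, and then √y + √20 > √20.
Hence |√y − √20| < |y − 20|/√20, which is < eps once |y − 20| < √20·eps.
Take delta = min(20, √20·eps). If 0 < |y − 20| < delta then y > 0 and |√y − √20| < |y − 20|/√20 < eps.

delta = min(20, √20·eps)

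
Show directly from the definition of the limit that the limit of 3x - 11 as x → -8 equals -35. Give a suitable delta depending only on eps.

delta = eps/3

Let eps > 0. We need delta > 0 so that 0 < |x + 8| < delta implies |(3x - 11) + 35| < eps.
|(3x - 11) + 35| = |3x + 24| = 3|x + 8|.
So 3|x + 8| < eps exactly when |x + 8| < eps/3.
Take delta = eps/3. If 0 < |x + 8| < delta then |(3x - 11) + 35| = 3|x + 8| < 3·(eps/3) = eps.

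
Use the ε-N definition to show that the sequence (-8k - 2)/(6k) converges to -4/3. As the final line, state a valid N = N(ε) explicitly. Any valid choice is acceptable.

Let ε > 0 be given. For k ≥ 1, |(-8k - 2)/(6k) + 4/3| = |-12|/(6(6k)) = 12/(6(6k)).
Since 6k ≥ 6k for k ≥ 1, this is ≤ 12/(6·6k) = (1/3)/k.
So |(-8k - 2)/(6k) + 4/3| < ε whenever k > (1/3)/ε.
Take N = (1/3)/ε. If k > N then |(-8k - 2)/(6k) + 4/3| ≤ (1/3)/k < ε.

N = (1/3)/ε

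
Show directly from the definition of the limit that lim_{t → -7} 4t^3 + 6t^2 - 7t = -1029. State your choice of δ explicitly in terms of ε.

Let ε > 0 be given. We want δ > 0 such that 0 < |t + 7| < δ implies |(4t^3 + 6t^2 - 7t) + 1029| < ε.
(4t^3 + 6t^2 - 7t) + 1029 = 4t^3 + 6t^2 - 7t + 1029 = (t + 7)(4t^2 - 22t + 147).
So |(4t^3 + 6t^2 - 7t) + 1029| = |t + 7|·|4t^2 - 22t + 147|.
Assume first that |t + 7| < 1, so |t| < 8. Then |4t^2 - 22t + 147| ≤ 4·8^2 + 22·8 + 147 = 579.
Hence |(4t^3 + 6t^2 - 7t) + 1029| ≤ 579|t + 7| < ε provided |t + 7| < ε/579.
Choosing δ = min(1, ε/579) ensures both conditions, hence |(4t^3 + 6t^2 - 7t) + 1029| < ε.

δ = min(1, ε/579)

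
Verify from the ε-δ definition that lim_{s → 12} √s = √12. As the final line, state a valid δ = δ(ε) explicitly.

Fix ε > 0. We want δ > 0 such that 0 < |s − 12| < δ implies |√s − √12| < ε.
Rationalise: √s − √12 = (s − 12)/(√s + √12), so |√s − √12| = |s − 12|/(√s + √12).
Restrict δ ≤ 12 so that |s − 12| < 12 forces s > 0, and then √s + √12 > √12.
Hence |√s − √12| < |s − 12|/√12, which is < ε once |s − 12| < √12·ε.
Take δ = min(12, √12·ε). If 0 < |s − 12| < δ then s > 0 and |√s − √12| < |s − 12|/√12 < ε.

δ = min(12, √12·ε)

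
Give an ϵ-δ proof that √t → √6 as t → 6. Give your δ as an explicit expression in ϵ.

δ = min(6, √6·ϵ)

Let ϵ > 0. We want δ > 0 such that 0 < |t − 6| < δ implies |√t − √6| < ϵ.
Rationalise: √t − √6 = (t − 6)/(√t + √6), so |√t − √6| = |t − 6|/(√t + √6).
Restrict δ ≤ 6 so that |t − 6| < 6 forces t > 0, and then √t + √6 > √6.
Hence |√t − √6| < |t − 6|/√6, which is < ϵ once |t − 6| < √6·ϵ.
Take δ = min(6, √6·ϵ). If 0 < |t − 6| < δ then t > 0 and |√t − √6| < |t − 6|/√6 < ϵ.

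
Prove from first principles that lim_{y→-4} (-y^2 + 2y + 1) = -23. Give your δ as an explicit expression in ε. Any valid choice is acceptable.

Let ε > 0 be given. We want δ > 0 such that 0 < |y + 4| < δ implies |(-y^2 + 2y + 1) + 23| < ε.
(-y^2 + 2y + 1) + 23 = -y^2 + 2y + 24 = (y + 4)(-y + 6).
So |(-y^2 + 2y + 1) + 23| = |y + 4|·|-y + 6|.
Assume first that |y + 4| < 1, so |y| < 5. Then |-y + 6| ≤ 5 + 6 = 11.
Hence |(-y^2 + 2y + 1) + 23| ≤ 11|y + 4| < ε provided |y + 4| < ε/11.
Take δ = min(1, ε/11). Then 0 < |y + 4| < δ gives both |y + 4| < 1 and |y + 4| < ε/11, so |(-y^2 + 2y + 1) + 23| < ε.

δ = min(1, ε/11)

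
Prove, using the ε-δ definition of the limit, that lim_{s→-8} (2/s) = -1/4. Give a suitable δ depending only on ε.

δ = min(4, 16ε)

Let ε > 0 be given. We seek δ > 0 such that 0 < |s + 8| < δ implies |2/s + 1/4| < ε.
|2/s + 1/4| = 2·|-8 − s|/(8·|s|) = 2|s + 8|/(8|s|).
Require δ ≤ 4 so that |s| > 8 − 4 = 4, hence 8|s| > 32.
Then |2/s + 1/4| < 2|s + 8|/32, which is < ε when |s + 8| < 16ε.
Take δ = min(4, 16ε). Then 0 < |s + 8| < δ gives both |s + 8| < 4 and |s + 8| < 16ε, so |2/s + 1/4| < ε.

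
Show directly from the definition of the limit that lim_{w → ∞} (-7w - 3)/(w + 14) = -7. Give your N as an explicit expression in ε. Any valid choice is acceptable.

Let ε > 0. We seek N > 0 such that w > N implies |(-7w - 3)/(w + 14) + 7| < ε.
(-7w - 3)/(w + 14) + 7 = ((-7w - 3) − (-7)(w + 14)) / ((w + 14)) = 95/((w + 14)).
For w > 0 we have w + 14 > w, so |(-7w - 3)/(w + 14) + 7| = 95/((w + 14)) < 95/(w) = 95/w.
Thus |(-7w - 3)/(w + 14) + 7| < ε whenever w > 95/ε.
Take N = 95/ε. If w > N then |(-7w - 3)/(w + 14) + 7| < 95/w < ε.

N = 95/ε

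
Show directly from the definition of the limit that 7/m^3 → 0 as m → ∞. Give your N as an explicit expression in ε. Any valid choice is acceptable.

N = (7/ε)^{1/3}

Let ε > 0 be given. For m ≥ 1, |7/m^3 − 0| = 7/m^3.
7/m^3 < ε ⇔ m^3 > 7/ε ⇔ m > (7/ε)^{1/3}.
Take N = (7/ε)^{1/3}. Then m > N implies 7/m^3 < ε.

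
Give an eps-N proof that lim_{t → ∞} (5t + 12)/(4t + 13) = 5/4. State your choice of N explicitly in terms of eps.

Let eps > 0. We seek N > 0 such that t > N implies |(5t + 12)/(4t + 13) − (5/4)| < eps.
(5t + 12)/(4t + 13) − (5/4) = (4(5t + 12) − 5(4t + 13)) / (4(4t + 13)) = -17/(4(4t + 13)).
For t > 0 we have 4t + 13 > 4t, so |(5t + 12)/(4t + 13) − (5/4)| = 17/(4(4t + 13)) < 17/(4·4t) = (17/16)/t.
Thus |(5t + 12)/(4t + 13) − (5/4)| < eps whenever t > (17/16)/eps.
Take N = (17/16)/eps. If t > N then |(5t + 12)/(4t + 13) − (5/4)| < (17/16)/t < eps.

N = (17/16)/eps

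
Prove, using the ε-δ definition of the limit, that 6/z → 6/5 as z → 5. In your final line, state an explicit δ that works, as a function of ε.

Suppose ε > 0. We seek δ > 0 such that 0 < |z − 5| < δ implies |6/z − (6/5)| < ε.
|6/z − (6/5)| = 6·|5 − z|/(5·|z|) = 6|z − 5|/(5|z|).
Restrict δ ≤ 5/2. Then |z − 5| < 5/2 gives |z| > 5/2, so 5|z| > 25/2.
Then |6/z − (6/5)| < 6|z − 5|/(25/2), which is < ε when |z − 5| < (25/12)ε.
Take δ = min(5/2, (25/12)ε). Then 0 < |z − 5| < δ gives both |z − 5| < 5/2 and |z − 5| < (25/12)ε, so |6/z − (6/5)| < ε.

δ = min(5/2, (25/12)ε)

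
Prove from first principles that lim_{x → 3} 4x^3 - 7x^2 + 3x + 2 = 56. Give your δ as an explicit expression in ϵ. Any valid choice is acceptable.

δ = min(1, ϵ/102)

Suppose ϵ > 0. We want δ > 0 such that 0 < |x − 3| < δ implies |(4x^3 - 7x^2 + 3x + 2) − 56| < ϵ.
(4x^3 - 7x^2 + 3x + 2) − 56 = 4x^3 - 7x^2 + 3x - 54 = (x − 3)(4x^2 + 5x + 18).
So |(4x^3 - 7x^2 + 3x + 2) − 56| = |x − 3|·|4x^2 + 5x + 18|.
Assume first that |x − 3| < 1, so |x| < 4. Then |4x^2 + 5x + 18| ≤ 4·4^2 + 5·4 + 18 = 102.
Hence |(4x^3 - 7x^2 + 3x + 2) − 56| ≤ 102|x − 3| < ϵ provided |x − 3| < ϵ/102.
Take δ = min(1, ϵ/102). Then 0 < |x − 3| < δ gives both |x − 3| < 1 and |x − 3| < ϵ/102, so |(4x^3 - 7x^2 + 3x + 2) − 56| < ϵ.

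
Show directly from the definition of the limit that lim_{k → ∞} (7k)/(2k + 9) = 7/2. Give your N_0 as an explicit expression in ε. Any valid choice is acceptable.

Let ε > 0 be given. For k ≥ 1, |(7k)/(2k + 9) − (7/2)| = |-63|/(2(2k + 9)) = 63/(2(2k + 9)).
Since 2k + 9 ≥ 2k for k ≥ 1, this is ≤ 63/(2·2k) = (63/4)/k.
So |(7k)/(2k + 9) − (7/2)| < ε whenever k > (63/4)/ε.
Take N_0 = (63/4)/ε. If k > N_0 then |(7k)/(2k + 9) − (7/2)| ≤ (63/4)/k < ε.

N_0 = (63/4)/ε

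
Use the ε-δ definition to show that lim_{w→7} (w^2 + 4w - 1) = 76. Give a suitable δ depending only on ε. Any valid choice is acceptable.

Let ε > 0 be given. We want δ > 0 such that 0 < |w − 7| < δ implies |(w^2 + 4w - 1) − 76| < ε.
(w^2 + 4w - 1) − 76 = w^2 + 4w - 77 = (w − 7)(w + 11).
So |(w^2 + 4w - 1) − 76| = |w − 7|·|w + 11|.
Assume first that |w − 7| < 2, so |w| < 9. Then |w + 11| ≤ 9 + 11 = 20.
Hence |(w^2 + 4w - 1) − 76| ≤ 20|w − 7| < ε provided |w − 7| < ε/20.
Take δ = min(2, ε/20). Then 0 < |w − 7| < δ gives both |w − 7| < 2 and |w − 7| < ε/20, so |(w^2 + 4w - 1) − 76| < ε.

δ = min(2, ε/20)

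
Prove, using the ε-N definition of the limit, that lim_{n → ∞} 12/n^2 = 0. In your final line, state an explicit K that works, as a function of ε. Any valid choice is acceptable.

K = (12/ε)^{1/2}

Let ε > 0. For n ≥ 1, |12/n^2 − 0| = 12/n^2.
12/n^2 < ε ⇔ n^2 > 12/ε ⇔ n > (12/ε)^{1/2}.
Take K = (12/ε)^{1/2}. Then n > K implies 12/n^2 < ε.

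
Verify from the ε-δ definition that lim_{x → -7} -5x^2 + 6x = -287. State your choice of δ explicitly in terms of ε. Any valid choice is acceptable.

Let ε > 0 be given. We want δ > 0 such that 0 < |x + 7| < δ implies |(-5x^2 + 6x) + 287| < ε.
(-5x^2 + 6x) + 287 = -5x^2 + 6x + 287 = (x + 7)(-5x + 41).
So |(-5x^2 + 6x) + 287| = |x + 7|·|-5x + 41|.
Require δ ≤ 1. Then |x + 7| < 1 gives |x| < 8, and by the triangle inequality |-5x + 41| ≤ 5·8 + 41 = 81.
Hence |(-5x^2 + 6x) + 287| ≤ 81|x + 7| < ε provided |x + 7| < ε/81.
Choosing δ = min(1, ε/81) ensures both conditions, hence |(-5x^2 + 6x) + 287| < ε.

δ = min(1, ε/81)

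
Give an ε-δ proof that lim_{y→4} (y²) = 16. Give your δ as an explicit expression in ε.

Let ε > 0. We seek δ > 0 with 0 < |y − 4| < δ ⇒ |y² − 16| < ε.
Factor: y² − 16 = (y − 4)(y + 4), so |y² − 16| = |y − 4|·|y + 4|.
Restrict δ ≤ 1. Then |y − 4| < 1 gives |y| < 5, so by the triangle inequality |y + 4| ≤ 5 + 4 = 9.
Hence |y² − 16| ≤ 9|y − 4|, which is < ε once |y − 4| < ε/9.
Take δ = min(1, ε/9). If 0 < |y − 4| < δ then both bounds hold and |y² − 16| ≤ 9|y − 4| < 9·(ε/9) = ε.

δ = min(1, ε/9)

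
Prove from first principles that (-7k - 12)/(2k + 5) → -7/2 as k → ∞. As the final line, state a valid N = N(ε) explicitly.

N = (11/4)/ε

Fix ε > 0. For k ≥ 1, |(-7k - 12)/(2k + 5) + 7/2| = |11|/(2(2k + 5)) = 11/(2(2k + 5)).
Since 2k + 5 ≥ 2k for k ≥ 1, this is ≤ 11/(2·2k) = (11/4)/k.
So |(-7k - 12)/(2k + 5) + 7/2| < ε whenever k > (11/4)/ε.
Take N = (11/4)/ε. If k > N then |(-7k - 12)/(2k + 5) + 7/2| ≤ (11/4)/k < ε.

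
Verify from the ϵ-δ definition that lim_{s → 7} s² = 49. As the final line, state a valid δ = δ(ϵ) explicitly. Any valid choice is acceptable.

δ = min(2, ϵ/16)

Let ϵ > 0. We seek δ > 0 with 0 < |s − 7| < δ ⇒ |s² − 49| < ϵ.
Factor: s² − 49 = (s − 7)(s + 7), so |s² − 49| = |s − 7|·|s + 7|.
Impose δ ≤ 2 so that |s| < 9; then |s + 7| ≤ 16.
Hence |s² − 49| ≤ 16|s − 7|, which is < ϵ once |s − 7| < ϵ/16.
Take δ = min(2, ϵ/16). If 0 < |s − 7| < δ then both bounds hold and |s² − 49| ≤ 16|s − 7| < 16·(ϵ/16) = ϵ.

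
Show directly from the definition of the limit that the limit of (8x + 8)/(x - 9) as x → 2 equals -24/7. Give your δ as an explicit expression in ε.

Let ε > 0 be given. We want δ > 0 with 0 < |x − 2| < δ ⇒ |(8x + 8)/(x - 9) + 24/7| < ε.
Combining over a common denominator, (8x + 8)/(x - 9) + 24/7 = [(8x + 8)·(-7) − 24·(x - 9)] / [(-7)·(x - 9)] = -80(x − 2) / ((-7)(x - 9)).
So |(8x + 8)/(x - 9) + 24/7| = 80|x − 2| / (7·|x − 9|).
Restrict δ ≤ 7/2. Then |x − 2| < 7/2 gives |x − 9| = |(x − 2) + (-7)| ≥ 7 − 7/2 = 7/2.
Hence |(8x + 8)/(x - 9) + 24/7| < 80|x − 2|/(7·(7/2)) = (160/49)|x − 2|, which is < ε once |x − 2| < (49/160)ε.
Take δ = min(7/2, (49/160)ε). Then 0 < |x − 2| < δ forces both bounds, so |(8x + 8)/(x - 9) + 24/7| < ε.

δ = min(7/2, (49/160)ε)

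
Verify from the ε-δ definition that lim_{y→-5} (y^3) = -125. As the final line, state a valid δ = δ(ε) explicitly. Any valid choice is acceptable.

δ = min(1, ε/91)

Suppose ε > 0. We seek δ > 0 with 0 < |y + 5| < δ ⇒ |y^3 + 125| < ε.
Factor: y^3 + 125 = (y + 5)(y^2 - 5y + 25), so |y^3 + 125| = |y + 5|·|y^2 - 5y + 25|.
Restrict δ ≤ 1. Then |y + 5| < 1 gives |y| < 6, so by the triangle inequality |y^2 - 5y + 25| ≤ 6^2 + 5·6 + 25 = 91.
Hence |y^3 + 125| ≤ 91|y + 5|, which is < ε once |y + 5| < ε/91.
Take δ = min(1, ε/91). If 0 < |y + 5| < δ then both bounds hold and |y^3 + 125| ≤ 91|y + 5| < 91·(ε/91) = ε.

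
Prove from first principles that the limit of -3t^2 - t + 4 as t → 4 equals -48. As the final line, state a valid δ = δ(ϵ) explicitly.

Fix ϵ > 0. We want δ > 0 such that 0 < |t − 4| < δ implies |(-3t^2 - t + 4) + 48| < ϵ.
(-3t^2 - t + 4) + 48 = -3t^2 - t + 52 = (t − 4)(-3t - 13).
So |(-3t^2 - t + 4) + 48| = |t − 4|·|-3t - 13|.
Require δ ≤ 2. Then |t − 4| < 2 gives |t| < 6, and by the triangle inequality |-3t - 13| ≤ 3·6 + 13 = 31.
Hence |(-3t^2 - t + 4) + 48| ≤ 31|t − 4| < ϵ provided |t − 4| < ϵ/31.
Choosing δ = min(2, ϵ/31) ensures both conditions, hence |(-3t^2 - t + 4) + 48| < ϵ.

δ = min(2, ϵ/31)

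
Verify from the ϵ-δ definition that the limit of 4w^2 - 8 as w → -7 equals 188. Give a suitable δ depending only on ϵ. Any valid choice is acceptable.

δ = min(2, ϵ/64)

Let ϵ > 0. We want δ > 0 such that 0 < |w + 7| < δ implies |(4w^2 - 8) − 188| < ϵ.
(4w^2 - 8) − 188 = 4w^2 - 196 = (w + 7)(4w - 28).
So |(4w^2 - 8) − 188| = |w + 7|·|4w - 28|.
Assume first that |w + 7| < 2, so |w| < 9. Then |4w - 28| ≤ 4·9 + 28 = 64.
Hence |(4w^2 - 8) − 188| ≤ 64|w + 7| < ϵ provided |w + 7| < ϵ/64.
Take δ = min(2, ϵ/64). Then 0 < |w + 7| < δ gives both |w + 7| < 2 and |w + 7| < ϵ/64, so |(4w^2 - 8) − 188| < ϵ.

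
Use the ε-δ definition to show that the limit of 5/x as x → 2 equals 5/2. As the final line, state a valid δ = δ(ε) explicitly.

Suppose ε > 0. We seek δ > 0 such that 0 < |x − 2| < δ implies |5/x − (5/2)| < ε.
|5/x − (5/2)| = 5·|2 − x|/(2·|x|) = 5|x − 2|/(2|x|).
Restrict δ ≤ 1. Then |x − 2| < 1 gives |x| > 1, so 2|x| > 2.
Then |5/x − (5/2)| < 5|x − 2|/2, which is < ε when |x − 2| < (2/5)ε.
Take δ = min(1, (2/5)ε). Then 0 < |x − 2| < δ gives both |x − 2| < 1 and |x − 2| < (2/5)ε, so |5/x − (5/2)| < ε.

δ = min(1, (2/5)ε)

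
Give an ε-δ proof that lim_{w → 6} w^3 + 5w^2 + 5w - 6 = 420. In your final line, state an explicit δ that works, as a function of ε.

Let ε > 0 be given. We want δ > 0 such that 0 < |w − 6| < δ implies |(w^3 + 5w^2 + 5w - 6) − 420| < ε.
(w^3 + 5w^2 + 5w - 6) − 420 = w^3 + 5w^2 + 5w - 426 = (w − 6)(w^2 + 11w + 71).
So |(w^3 + 5w^2 + 5w - 6) − 420| = |w − 6|·|w^2 + 11w + 71|.
Require δ ≤ 1. Then |w − 6| < 1 gives |w| < 7, and by the triangle inequality |w^2 + 11w + 71| ≤ 7^2 + 11·7 + 71 = 197.
Hence |(w^3 + 5w^2 + 5w - 6) − 420| ≤ 197|w − 6| < ε provided |w − 6| < ε/197.
Take δ = min(1, ε/197). Then 0 < |w − 6| < δ gives both |w − 6| < 1 and |w − 6| < ε/197, so |(w^3 + 5w^2 + 5w - 6) − 420| < ε.

δ = min(1, ε/197)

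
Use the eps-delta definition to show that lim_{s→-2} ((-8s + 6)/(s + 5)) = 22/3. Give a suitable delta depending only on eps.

Let eps > 0 be given. We want delta > 0 with 0 < |s + 2| < delta ⇒ |(-8s + 6)/(s + 5) − (22/3)| < eps.
Combining over a common denominator, (-8s + 6)/(s + 5) − (22/3) = [(-8s + 6)·3 − 22·(s + 5)] / [3·(s + 5)] = -46(s + 2) / (3(s + 5)).
So |(-8s + 6)/(s + 5) − (22/3)| = 46|s + 2| / (3·|s + 5|).
Require delta ≤ 3/2, so |s + 5| ≥ |3| − |s + 2| > 3 − 3/2 = 3/2.
Hence |(-8s + 6)/(s + 5) − (22/3)| < 46|s + 2|/(3·(3/2)) = (92/9)|s + 2|, which is < eps once |s + 2| < (9/92)eps.
Take delta = min(3/2, (9/92)eps). Then 0 < |s + 2| < delta forces both bounds, so |(-8s + 6)/(s + 5) − (22/3)| < eps.

delta = min(3/2, (9/92)eps)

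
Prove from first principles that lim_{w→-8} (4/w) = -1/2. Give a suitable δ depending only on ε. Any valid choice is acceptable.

δ = min(4, 8ε)

Let ε > 0 be given. We seek δ > 0 such that 0 < |w + 8| < δ implies |4/w + 1/2| < ε.
|4/w + 1/2| = 4·|-8 − w|/(8·|w|) = 4|w + 8|/(8|w|).
Require δ ≤ 4 so that |w| > 8 − 4 = 4, hence 8|w| > 32.
Then |4/w + 1/2| < 4|w + 8|/32, which is < ε when |w + 8| < 8ε.
Take δ = min(4, 8ε). Then 0 < |w + 8| < δ gives both |w + 8| < 4 and |w + 8| < 8ε, so |4/w + 1/2| < ε.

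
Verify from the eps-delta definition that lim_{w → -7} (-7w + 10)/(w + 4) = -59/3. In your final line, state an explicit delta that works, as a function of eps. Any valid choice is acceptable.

Fix eps > 0. We want delta > 0 with 0 < |w + 7| < delta ⇒ |(-7w + 10)/(w + 4) + 59/3| < eps.
Combining over a common denominator, (-7w + 10)/(w + 4) + 59/3 = [(-7w + 10)·(-3) − 59·(w + 4)] / [(-3)·(w + 4)] = -38(w + 7) / ((-3)(w + 4)).
So |(-7w + 10)/(w + 4) + 59/3| = 38|w + 7| / (3·|w + 4|).
Require delta ≤ 3/2, so |w + 4| ≥ |-3| − |w + 7| > 3 − 3/2 = 3/2.
Hence |(-7w + 10)/(w + 4) + 59/3| < 38|w + 7|/(3·(3/2)) = (76/9)|w + 7|, which is < eps once |w + 7| < (9/76)eps.
Take delta = min(3/2, (9/76)eps). Then 0 < |w + 7| < delta forces both bounds, so |(-7w + 10)/(w + 4) + 59/3| < eps.

delta = min(3/2, (9/76)eps)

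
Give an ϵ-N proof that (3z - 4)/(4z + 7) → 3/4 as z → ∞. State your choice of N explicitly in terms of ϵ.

N = (37/16)/ϵ

Suppose ϵ > 0. We seek N > 0 such that z > N implies |(3z - 4)/(4z + 7) − (3/4)| < ϵ.
(3z - 4)/(4z + 7) − (3/4) = (4(3z - 4) − 3(4z + 7)) / (4(4z + 7)) = -37/(4(4z + 7)).
For z > 0 we have 4z + 7 > 4z, so |(3z - 4)/(4z + 7) − (3/4)| = 37/(4(4z + 7)) < 37/(4·4z) = (37/16)/z.
Thus |(3z - 4)/(4z + 7) − (3/4)| < ϵ whenever z > (37/16)/ϵ.
Take N = (37/16)/ϵ. If z > N then |(3z - 4)/(4z + 7) − (3/4)| < (37/16)/z < ϵ.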